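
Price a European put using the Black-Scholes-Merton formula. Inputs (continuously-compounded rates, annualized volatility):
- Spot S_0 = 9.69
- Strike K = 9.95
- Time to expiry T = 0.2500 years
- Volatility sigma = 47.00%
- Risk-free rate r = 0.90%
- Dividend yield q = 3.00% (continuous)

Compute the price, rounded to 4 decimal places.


d1 = (ln(S/K) + (r - q + 0.5*sigma^2) * T) / (sigma * sqrt(T)) = -0.01751330
d2 = d1 - sigma * sqrt(T) = -0.25251330
exp(-rT) = 0.99775253; exp(-qT) = 0.99252805
P = K * exp(-rT) * N(-d2) - S_0 * exp(-qT) * N(-d1)
N(-d1) = 0.50698644; N(-d2) = 0.59967783
P = 9.9500 * 0.99775253 * 0.59967783 - 9.6900 * 0.99252805 * 0.50698644 = 1.0774

Answer: Price = 1.0774


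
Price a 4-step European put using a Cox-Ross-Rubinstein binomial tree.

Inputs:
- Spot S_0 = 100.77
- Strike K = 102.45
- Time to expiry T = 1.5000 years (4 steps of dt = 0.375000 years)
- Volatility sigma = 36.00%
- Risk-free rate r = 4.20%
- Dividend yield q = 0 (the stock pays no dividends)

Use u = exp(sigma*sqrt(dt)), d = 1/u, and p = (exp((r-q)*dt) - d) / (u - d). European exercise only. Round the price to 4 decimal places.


dt = T/N = 0.375000
u = exp(sigma*sqrt(dt)) = 1.246643; d = 1/u = 0.802154
p = (exp((r-q)*dt) - d) / (u - d) = 0.480823
Discount per step: exp(-r*dt) = 0.984373
Stock lattice S(k, i) with i counting down-moves:
  k=0: S(0,0) = 100.7700
  k=1: S(1,0) = 125.6242; S(1,1) = 80.8331
  k=2: S(2,0) = 156.6085; S(2,1) = 100.7700; S(2,2) = 64.8406
  k=3: S(3,0) = 195.2348; S(3,1) = 125.6242; S(3,2) = 80.8331; S(3,3) = 52.0122
  k=4: S(4,0) = 243.3880; S(4,1) = 156.6085; S(4,2) = 100.7700; S(4,3) = 64.8406; S(4,4) = 41.7218
Terminal payoffs V(N, i) = max(K - S_T, 0):
  V(4,0) = 0.000000; V(4,1) = 0.000000; V(4,2) = 1.680000; V(4,3) = 37.609362; V(4,4) = 60.728175
Backward induction: V(k, i) = exp(-r*dt) * [p * V(k+1, i) + (1-p) * V(k+1, i+1)].
  V(3,0) = exp(-r*dt) * [p*0.000000 + (1-p)*0.000000] = 0.000000
  V(3,1) = exp(-r*dt) * [p*0.000000 + (1-p)*1.680000] = 0.858587
  V(3,2) = exp(-r*dt) * [p*1.680000 + (1-p)*37.609362] = 20.015947
  V(3,3) = exp(-r*dt) * [p*37.609362 + (1-p)*60.728175] = 48.836845
  V(2,0) = exp(-r*dt) * [p*0.000000 + (1-p)*0.858587] = 0.438793
  V(2,1) = exp(-r*dt) * [p*0.858587 + (1-p)*20.015947] = 10.635805
  V(2,2) = exp(-r*dt) * [p*20.015947 + (1-p)*48.836845] = 34.432485
  V(1,0) = exp(-r*dt) * [p*0.438793 + (1-p)*10.635805] = 5.643261
  V(1,1) = exp(-r*dt) * [p*10.635805 + (1-p)*34.432485] = 22.631227
  V(0,0) = exp(-r*dt) * [p*5.643261 + (1-p)*22.631227] = 14.237012

Answer: Price = V(0,0) = 14.2370


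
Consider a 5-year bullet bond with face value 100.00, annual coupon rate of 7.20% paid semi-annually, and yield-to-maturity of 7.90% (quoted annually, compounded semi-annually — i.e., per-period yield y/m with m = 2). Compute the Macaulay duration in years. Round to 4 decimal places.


Answer: Macaulay duration = 4.2741 years

Derivation:
Coupon per period c = face * coupon_rate / m = 3.600000
Periods per year m = 2; per-period yield y/m = 0.039500
Number of cashflows N = 10
Cashflows (t years, CF_t, discount factor 1/(1+y/m)^(m*t), PV):
  t = 0.5000: CF_t = 3.600000, DF = 0.962001, PV = 3.463203
  t = 1.0000: CF_t = 3.600000, DF = 0.925446, PV = 3.331605
  t = 1.5000: CF_t = 3.600000, DF = 0.890280, PV = 3.205007
  t = 2.0000: CF_t = 3.600000, DF = 0.856450, PV = 3.083220
  t = 2.5000: CF_t = 3.600000, DF = 0.823906, PV = 2.966061
  t = 3.0000: CF_t = 3.600000, DF = 0.792598, PV = 2.853353
  t = 3.5000: CF_t = 3.600000, DF = 0.762480, PV = 2.744929
  t = 4.0000: CF_t = 3.600000, DF = 0.733507, PV = 2.640624
  t = 4.5000: CF_t = 3.600000, DF = 0.705634, PV = 2.540283
  t = 5.0000: CF_t = 103.600000, DF = 0.678821, PV = 70.325822
Price P = sum_t PV_t = 97.154107
Macaulay numerator sum_t t * PV_t:
  t * PV_t at t = 0.5000: 1.731602
  t * PV_t at t = 1.0000: 3.331605
  t * PV_t at t = 1.5000: 4.807511
  t * PV_t at t = 2.0000: 6.166440
  t * PV_t at t = 2.5000: 7.415152
  t * PV_t at t = 3.0000: 8.560060
  t * PV_t at t = 3.5000: 9.607250
  t * PV_t at t = 4.0000: 10.562496
  t * PV_t at t = 4.5000: 11.431272
  t * PV_t at t = 5.0000: 351.629111
Macaulay duration D = (sum_t t * PV_t) / P = 415.242499 / 97.154107 = 4.274060


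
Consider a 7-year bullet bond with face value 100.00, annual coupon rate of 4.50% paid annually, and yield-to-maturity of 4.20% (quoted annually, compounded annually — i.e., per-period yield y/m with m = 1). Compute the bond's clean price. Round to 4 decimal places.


Coupon per period c = face * coupon_rate / m = 4.500000
Periods per year m = 1; per-period yield y/m = 0.042000
Number of cashflows N = 7
Cashflows (t years, CF_t, discount factor 1/(1+y/m)^(m*t), PV):
  t = 1.0000: CF_t = 4.500000, DF = 0.959693, PV = 4.318618
  t = 2.0000: CF_t = 4.500000, DF = 0.921010, PV = 4.144547
  t = 3.0000: CF_t = 4.500000, DF = 0.883887, PV = 3.977492
  t = 4.0000: CF_t = 4.500000, DF = 0.848260, PV = 3.817171
  t = 5.0000: CF_t = 4.500000, DF = 0.814069, PV = 3.663312
  t = 6.0000: CF_t = 4.500000, DF = 0.781257, PV = 3.515655
  t = 7.0000: CF_t = 104.500000, DF = 0.749766, PV = 78.350588
Price P = sum_t PV_t = 101.787383

Answer: Price = 101.7874


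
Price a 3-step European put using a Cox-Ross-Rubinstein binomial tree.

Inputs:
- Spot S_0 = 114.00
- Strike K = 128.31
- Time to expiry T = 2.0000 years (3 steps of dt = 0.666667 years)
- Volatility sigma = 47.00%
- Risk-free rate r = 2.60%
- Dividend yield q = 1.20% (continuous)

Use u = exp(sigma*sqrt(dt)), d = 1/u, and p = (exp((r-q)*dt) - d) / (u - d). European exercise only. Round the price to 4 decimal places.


dt = T/N = 0.666667
u = exp(sigma*sqrt(dt)) = 1.467783; d = 1/u = 0.681299
p = (exp((r-q)*dt) - d) / (u - d) = 0.417145
Discount per step: exp(-r*dt) = 0.982816
Stock lattice S(k, i) with i counting down-moves:
  k=0: S(0,0) = 114.0000
  k=1: S(1,0) = 167.3273; S(1,1) = 77.6681
  k=2: S(2,0) = 245.6003; S(2,1) = 114.0000; S(2,2) = 52.9153
  k=3: S(3,0) = 360.4880; S(3,1) = 167.3273; S(3,2) = 77.6681; S(3,3) = 36.0511
Terminal payoffs V(N, i) = max(K - S_T, 0):
  V(3,0) = 0.000000; V(3,1) = 0.000000; V(3,2) = 50.641866; V(3,3) = 92.258868
Backward induction: V(k, i) = exp(-r*dt) * [p * V(k+1, i) + (1-p) * V(k+1, i+1)].
  V(2,0) = exp(-r*dt) * [p*0.000000 + (1-p)*0.000000] = 0.000000
  V(2,1) = exp(-r*dt) * [p*0.000000 + (1-p)*50.641866] = 29.009665
  V(2,2) = exp(-r*dt) * [p*50.641866 + (1-p)*92.258868] = 73.611503
  V(1,0) = exp(-r*dt) * [p*0.000000 + (1-p)*29.009665] = 16.617884
  V(1,1) = exp(-r*dt) * [p*29.009665 + (1-p)*73.611503] = 54.060861
  V(0,0) = exp(-r*dt) * [p*16.617884 + (1-p)*54.060861] = 37.781142

Answer: Price = V(0,0) = 37.7811


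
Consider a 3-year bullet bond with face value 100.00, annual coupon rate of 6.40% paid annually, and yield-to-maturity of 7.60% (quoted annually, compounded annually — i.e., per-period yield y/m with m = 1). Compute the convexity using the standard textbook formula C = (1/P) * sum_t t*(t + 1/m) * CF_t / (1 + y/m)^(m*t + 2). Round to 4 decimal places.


Coupon per period c = face * coupon_rate / m = 6.400000
Periods per year m = 1; per-period yield y/m = 0.076000
Number of cashflows N = 3
Cashflows (t years, CF_t, discount factor 1/(1+y/m)^(m*t), PV):
  t = 1.0000: CF_t = 6.400000, DF = 0.929368, PV = 5.947955
  t = 2.0000: CF_t = 6.400000, DF = 0.863725, PV = 5.527840
  t = 3.0000: CF_t = 106.400000, DF = 0.802718, PV = 85.409231
Price P = sum_t PV_t = 96.885026
Convexity numerator sum_t t*(t + 1/m) * CF_t / (1+y/m)^(m*t + 2):
  t = 1.0000: term = 10.274795
  t = 2.0000: term = 28.647197
  t = 3.0000: term = 885.240994
Convexity = (1/P) * sum = 924.162986 / 96.885026 = 9.538760

Answer: Convexity = 9.5388


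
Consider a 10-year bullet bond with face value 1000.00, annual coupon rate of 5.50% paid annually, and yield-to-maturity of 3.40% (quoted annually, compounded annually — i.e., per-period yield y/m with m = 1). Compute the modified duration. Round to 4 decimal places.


Answer: Modified duration = 7.8651

Derivation:
Coupon per period c = face * coupon_rate / m = 55.000000
Periods per year m = 1; per-period yield y/m = 0.034000
Number of cashflows N = 10
Cashflows (t years, CF_t, discount factor 1/(1+y/m)^(m*t), PV):
  t = 1.0000: CF_t = 55.000000, DF = 0.967118, PV = 53.191489
  t = 2.0000: CF_t = 55.000000, DF = 0.935317, PV = 51.442446
  t = 3.0000: CF_t = 55.000000, DF = 0.904562, PV = 49.750915
  t = 4.0000: CF_t = 55.000000, DF = 0.874818, PV = 48.115005
  t = 5.0000: CF_t = 55.000000, DF = 0.846052, PV = 46.532887
  t = 6.0000: CF_t = 55.000000, DF = 0.818233, PV = 45.002792
  t = 7.0000: CF_t = 55.000000, DF = 0.791327, PV = 43.523010
  t = 8.0000: CF_t = 55.000000, DF = 0.765307, PV = 42.091885
  t = 9.0000: CF_t = 55.000000, DF = 0.740142, PV = 40.707820
  t = 10.0000: CF_t = 1055.000000, DF = 0.715805, PV = 755.174075
Price P = sum_t PV_t = 1175.532323
First compute Macaulay numerator sum_t t * PV_t:
  t * PV_t at t = 1.0000: 53.191489
  t * PV_t at t = 2.0000: 102.884892
  t * PV_t at t = 3.0000: 149.252745
  t * PV_t at t = 4.0000: 192.460020
  t * PV_t at t = 5.0000: 232.664434
  t * PV_t at t = 6.0000: 270.016751
  t * PV_t at t = 7.0000: 304.661067
  t * PV_t at t = 8.0000: 336.735083
  t * PV_t at t = 9.0000: 366.370376
  t * PV_t at t = 10.0000: 7551.740746
Macaulay duration D = 9559.977603 / 1175.532323 = 8.132467
Modified duration = D / (1 + y/m) = 8.132467 / (1 + 0.034000) = 7.865055


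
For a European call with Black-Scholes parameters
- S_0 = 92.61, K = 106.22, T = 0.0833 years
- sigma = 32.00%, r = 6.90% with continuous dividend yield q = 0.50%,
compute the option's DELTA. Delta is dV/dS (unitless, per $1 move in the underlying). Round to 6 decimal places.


d1 = -1.3807112218; d2 = -1.4730687878
phi(d1) = 0.1537972239; exp(-qT) = 0.9995835867; exp(-rT) = 0.9942687864
N(d1) = 0.0836838848
Delta = exp(-qT) * N(d1) = 0.9995835867 * 0.0836838848 = 0.083649

Answer: Delta = 0.083649


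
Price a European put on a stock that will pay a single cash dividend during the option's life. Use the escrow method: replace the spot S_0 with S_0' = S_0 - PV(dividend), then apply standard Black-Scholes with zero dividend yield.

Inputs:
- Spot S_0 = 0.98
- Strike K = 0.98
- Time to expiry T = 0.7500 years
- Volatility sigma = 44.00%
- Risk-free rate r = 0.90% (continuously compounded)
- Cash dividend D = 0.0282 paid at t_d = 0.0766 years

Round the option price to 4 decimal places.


Answer: Price = 0.1565

Derivation:
PV(D) = D * exp(-r * t_d) = 0.0282 * 0.99931084 = 0.02818057
S_0' = S_0 - PV(D) = 0.9800 - 0.02818057 = 0.95181943
d1 = (ln(S_0'/K) + (r + sigma^2/2)*T) / (sigma*sqrt(T)) = 0.13166939
d2 = d1 - sigma*sqrt(T) = -0.24938179
exp(-rT) = 0.99327273
N(-d1) = 0.44762290; N(-d2) = 0.59846726
P = K * exp(-rT) * N(-d2) - S_0' * N(-d1) = 0.9800 * 0.99327273 * 0.59846726 - 0.95181943 * 0.44762290 = 0.1565


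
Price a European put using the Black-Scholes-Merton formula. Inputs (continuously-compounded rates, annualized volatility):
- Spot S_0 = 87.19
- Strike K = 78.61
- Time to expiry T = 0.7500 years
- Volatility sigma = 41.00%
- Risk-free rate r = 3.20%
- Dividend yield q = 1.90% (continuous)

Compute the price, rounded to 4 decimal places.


Answer: Price = 7.4304

Derivation:
d1 = (ln(S/K) + (r - q + 0.5*sigma^2) * T) / (sigma * sqrt(T)) = 0.49674155
d2 = d1 - sigma * sqrt(T) = 0.14167113
exp(-rT) = 0.97628571; exp(-qT) = 0.98585105
P = K * exp(-rT) * N(-d2) - S_0 * exp(-qT) * N(-d1)
N(-d1) = 0.30968566; N(-d2) = 0.44366989
P = 78.6100 * 0.97628571 * 0.44366989 - 87.1900 * 0.98585105 * 0.30968566 = 7.4304


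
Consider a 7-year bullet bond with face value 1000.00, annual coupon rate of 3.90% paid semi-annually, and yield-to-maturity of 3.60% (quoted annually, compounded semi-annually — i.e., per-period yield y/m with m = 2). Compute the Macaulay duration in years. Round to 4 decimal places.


Answer: Macaulay duration = 6.2019 years

Derivation:
Coupon per period c = face * coupon_rate / m = 19.500000
Periods per year m = 2; per-period yield y/m = 0.018000
Number of cashflows N = 14
Cashflows (t years, CF_t, discount factor 1/(1+y/m)^(m*t), PV):
  t = 0.5000: CF_t = 19.500000, DF = 0.982318, PV = 19.155206
  t = 1.0000: CF_t = 19.500000, DF = 0.964949, PV = 18.816509
  t = 1.5000: CF_t = 19.500000, DF = 0.947887, PV = 18.483801
  t = 2.0000: CF_t = 19.500000, DF = 0.931127, PV = 18.156975
  t = 2.5000: CF_t = 19.500000, DF = 0.914663, PV = 17.835928
  t = 3.0000: CF_t = 19.500000, DF = 0.898490, PV = 17.520558
  t = 3.5000: CF_t = 19.500000, DF = 0.882603, PV = 17.210765
  t = 4.0000: CF_t = 19.500000, DF = 0.866997, PV = 16.906449
  t = 4.5000: CF_t = 19.500000, DF = 0.851667, PV = 16.607513
  t = 5.0000: CF_t = 19.500000, DF = 0.836608, PV = 16.313864
  t = 5.5000: CF_t = 19.500000, DF = 0.821816, PV = 16.025406
  t = 6.0000: CF_t = 19.500000, DF = 0.807285, PV = 15.742050
  t = 6.5000: CF_t = 19.500000, DF = 0.793010, PV = 15.463703
  t = 7.0000: CF_t = 1019.500000, DF = 0.778989, PV = 794.178888
Price P = sum_t PV_t = 1018.417616
Macaulay numerator sum_t t * PV_t:
  t * PV_t at t = 0.5000: 9.577603
  t * PV_t at t = 1.0000: 18.816509
  t * PV_t at t = 1.5000: 27.725701
  t * PV_t at t = 2.0000: 36.313950
  t * PV_t at t = 2.5000: 44.589821
  t * PV_t at t = 3.0000: 52.561675
  t * PV_t at t = 3.5000: 60.237676
  t * PV_t at t = 4.0000: 67.625794
  t * PV_t at t = 4.5000: 74.733810
  t * PV_t at t = 5.0000: 81.569319
  t * PV_t at t = 5.5000: 88.139735
  t * PV_t at t = 6.0000: 94.452297
  t * PV_t at t = 6.5000: 100.514069
  t * PV_t at t = 7.0000: 5559.252219
Macaulay duration D = (sum_t t * PV_t) / P = 6316.110180 / 1018.417616 = 6.201886


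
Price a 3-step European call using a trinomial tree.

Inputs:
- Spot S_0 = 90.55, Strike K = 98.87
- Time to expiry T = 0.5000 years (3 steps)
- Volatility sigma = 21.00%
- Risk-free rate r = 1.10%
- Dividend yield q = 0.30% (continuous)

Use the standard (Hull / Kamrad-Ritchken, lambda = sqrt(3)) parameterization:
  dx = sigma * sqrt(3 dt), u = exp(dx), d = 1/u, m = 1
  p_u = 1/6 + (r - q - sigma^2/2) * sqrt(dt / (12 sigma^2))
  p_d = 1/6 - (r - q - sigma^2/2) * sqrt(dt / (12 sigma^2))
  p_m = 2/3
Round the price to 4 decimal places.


dt = T/N = 0.166667; dx = sigma*sqrt(3*dt) = 0.148492
u = exp(dx) = 1.160084; d = 1/u = 0.862007
p_u = 0.158782, p_m = 0.666667, p_d = 0.174551
Discount per step: exp(-r*dt) = 0.998168
Stock lattice S(k, j) with j the centered position index:
  k=0: S(0,+0) = 90.5500
  k=1: S(1,-1) = 78.0547; S(1,+0) = 90.5500; S(1,+1) = 105.0456
  k=2: S(2,-2) = 67.2837; S(2,-1) = 78.0547; S(2,+0) = 90.5500; S(2,+1) = 105.0456; S(2,+2) = 121.8617
  k=3: S(3,-3) = 57.9990; S(3,-2) = 67.2837; S(3,-1) = 78.0547; S(3,+0) = 90.5500; S(3,+1) = 105.0456; S(3,+2) = 121.8617; S(3,+3) = 141.3698
Terminal payoffs V(N, j) = max(S_T - K, 0):
  V(3,-3) = 0.000000; V(3,-2) = 0.000000; V(3,-1) = 0.000000; V(3,+0) = 0.000000; V(3,+1) = 6.175607; V(3,+2) = 22.991729; V(3,+3) = 42.499843
Backward induction: V(k, j) = exp(-r*dt) * [p_u * V(k+1, j+1) + p_m * V(k+1, j) + p_d * V(k+1, j-1)]
  V(2,-2) = exp(-r*dt) * [p_u*0.000000 + p_m*0.000000 + p_d*0.000000] = 0.000000
  V(2,-1) = exp(-r*dt) * [p_u*0.000000 + p_m*0.000000 + p_d*0.000000] = 0.000000
  V(2,+0) = exp(-r*dt) * [p_u*6.175607 + p_m*0.000000 + p_d*0.000000] = 0.978778
  V(2,+1) = exp(-r*dt) * [p_u*22.991729 + p_m*6.175607 + p_d*0.000000] = 7.753513
  V(2,+2) = exp(-r*dt) * [p_u*42.499843 + p_m*22.991729 + p_d*6.175607] = 23.111575
  V(1,-1) = exp(-r*dt) * [p_u*0.978778 + p_m*0.000000 + p_d*0.000000] = 0.155128
  V(1,+0) = exp(-r*dt) * [p_u*7.753513 + p_m*0.978778 + p_d*0.000000] = 1.880186
  V(1,+1) = exp(-r*dt) * [p_u*23.111575 + p_m*7.753513 + p_d*0.978778] = 8.993053
  V(0,+0) = exp(-r*dt) * [p_u*8.993053 + p_m*1.880186 + p_d*0.155128] = 2.703508

Answer: Price = V(0,0) = 2.7035


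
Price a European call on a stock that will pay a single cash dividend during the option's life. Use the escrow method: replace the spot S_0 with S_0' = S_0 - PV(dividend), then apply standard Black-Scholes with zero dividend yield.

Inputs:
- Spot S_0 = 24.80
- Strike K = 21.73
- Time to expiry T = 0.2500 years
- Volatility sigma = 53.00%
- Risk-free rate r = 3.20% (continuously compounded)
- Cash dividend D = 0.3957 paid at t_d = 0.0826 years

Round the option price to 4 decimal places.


Answer: Price = 4.1057

Derivation:
PV(D) = D * exp(-r * t_d) = 0.3957 * 0.99736029 = 0.39465547
S_0' = S_0 - PV(D) = 24.8000 - 0.39465547 = 24.40534453
d1 = (ln(S_0'/K) + (r + sigma^2/2)*T) / (sigma*sqrt(T)) = 0.60083340
d2 = d1 - sigma*sqrt(T) = 0.33583340
exp(-rT) = 0.99203191
N(d1) = 0.72602452; N(d2) = 0.63150175
C = S_0' * N(d1) - K * exp(-rT) * N(d2) = 24.40534453 * 0.72602452 - 21.7300 * 0.99203191 * 0.63150175 = 4.1057


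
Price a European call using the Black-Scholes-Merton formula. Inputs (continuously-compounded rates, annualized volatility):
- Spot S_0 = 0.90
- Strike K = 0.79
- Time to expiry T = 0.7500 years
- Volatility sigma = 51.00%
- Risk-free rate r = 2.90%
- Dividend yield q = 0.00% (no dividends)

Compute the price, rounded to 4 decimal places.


d1 = (ln(S/K) + (r - q + 0.5*sigma^2) * T) / (sigma * sqrt(T)) = 0.56523569
d2 = d1 - sigma * sqrt(T) = 0.12356273
exp(-rT) = 0.97848483; exp(-qT) = 1.00000000
C = S_0 * exp(-qT) * N(d1) - K * exp(-rT) * N(d2)
N(d1) = 0.71404327; N(d2) = 0.54916925
C = 0.9000 * 1.00000000 * 0.71404327 - 0.7900 * 0.97848483 * 0.54916925 = 0.2181

Answer: Price = 0.2181


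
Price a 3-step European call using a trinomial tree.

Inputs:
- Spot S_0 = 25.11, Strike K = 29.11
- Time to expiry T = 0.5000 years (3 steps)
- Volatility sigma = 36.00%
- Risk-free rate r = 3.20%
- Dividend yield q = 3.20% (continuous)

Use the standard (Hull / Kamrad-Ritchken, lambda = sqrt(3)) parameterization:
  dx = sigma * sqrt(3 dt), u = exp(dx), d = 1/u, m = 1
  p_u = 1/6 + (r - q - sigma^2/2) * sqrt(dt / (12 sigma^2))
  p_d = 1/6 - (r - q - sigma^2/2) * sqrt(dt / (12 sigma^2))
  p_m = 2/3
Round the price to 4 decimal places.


Answer: Price = V(0,0) = 1.2669

Derivation:
dt = T/N = 0.166667; dx = sigma*sqrt(3*dt) = 0.254558
u = exp(dx) = 1.289892; d = 1/u = 0.775259
p_u = 0.145453, p_m = 0.666667, p_d = 0.187880
Discount per step: exp(-r*dt) = 0.994681
Stock lattice S(k, j) with j the centered position index:
  k=0: S(0,+0) = 25.1100
  k=1: S(1,-1) = 19.4667; S(1,+0) = 25.1100; S(1,+1) = 32.3892
  k=2: S(2,-2) = 15.0918; S(2,-1) = 19.4667; S(2,+0) = 25.1100; S(2,+1) = 32.3892; S(2,+2) = 41.7786
  k=3: S(3,-3) = 11.7000; S(3,-2) = 15.0918; S(3,-1) = 19.4667; S(3,+0) = 25.1100; S(3,+1) = 32.3892; S(3,+2) = 41.7786; S(3,+3) = 53.8898
Terminal payoffs V(N, j) = max(S_T - K, 0):
  V(3,-3) = 0.000000; V(3,-2) = 0.000000; V(3,-1) = 0.000000; V(3,+0) = 0.000000; V(3,+1) = 3.279186; V(3,+2) = 12.668550; V(3,+3) = 24.779815
Backward induction: V(k, j) = exp(-r*dt) * [p_u * V(k+1, j+1) + p_m * V(k+1, j) + p_d * V(k+1, j-1)]
  V(2,-2) = exp(-r*dt) * [p_u*0.000000 + p_m*0.000000 + p_d*0.000000] = 0.000000
  V(2,-1) = exp(-r*dt) * [p_u*0.000000 + p_m*0.000000 + p_d*0.000000] = 0.000000
  V(2,+0) = exp(-r*dt) * [p_u*3.279186 + p_m*0.000000 + p_d*0.000000] = 0.474432
  V(2,+1) = exp(-r*dt) * [p_u*12.668550 + p_m*3.279186 + p_d*0.000000] = 4.007379
  V(2,+2) = exp(-r*dt) * [p_u*24.779815 + p_m*12.668550 + p_d*3.279186] = 12.598730
  V(1,-1) = exp(-r*dt) * [p_u*0.474432 + p_m*0.000000 + p_d*0.000000] = 0.068641
  V(1,+0) = exp(-r*dt) * [p_u*4.007379 + p_m*0.474432 + p_d*0.000000] = 0.894392
  V(1,+1) = exp(-r*dt) * [p_u*12.598730 + p_m*4.007379 + p_d*0.474432] = 4.568819
  V(0,+0) = exp(-r*dt) * [p_u*4.568819 + p_m*0.894392 + p_d*0.068641] = 1.266933


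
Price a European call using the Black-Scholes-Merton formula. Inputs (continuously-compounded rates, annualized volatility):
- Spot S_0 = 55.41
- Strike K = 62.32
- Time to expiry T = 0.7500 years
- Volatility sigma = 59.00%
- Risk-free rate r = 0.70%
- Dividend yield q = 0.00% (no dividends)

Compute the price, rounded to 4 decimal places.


d1 = (ln(S/K) + (r - q + 0.5*sigma^2) * T) / (sigma * sqrt(T)) = 0.03574714
d2 = d1 - sigma * sqrt(T) = -0.47520784
exp(-rT) = 0.99476376; exp(-qT) = 1.00000000
C = S_0 * exp(-qT) * N(d1) - K * exp(-rT) * N(d2)
N(d1) = 0.51425801; N(d2) = 0.31731942
C = 55.4100 * 1.00000000 * 0.51425801 - 62.3200 * 0.99476376 * 0.31731942 = 8.8232

Answer: Price = 8.8232


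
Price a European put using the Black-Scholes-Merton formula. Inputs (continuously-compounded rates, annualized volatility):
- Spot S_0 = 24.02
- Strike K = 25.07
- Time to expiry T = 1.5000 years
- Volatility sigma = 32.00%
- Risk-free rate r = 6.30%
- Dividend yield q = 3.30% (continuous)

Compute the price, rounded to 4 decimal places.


Answer: Price = 3.5223

Derivation:
d1 = (ln(S/K) + (r - q + 0.5*sigma^2) * T) / (sigma * sqrt(T)) = 0.20161062
d2 = d1 - sigma * sqrt(T) = -0.19030774
exp(-rT) = 0.90982773; exp(-qT) = 0.95170516
P = K * exp(-rT) * N(-d2) - S_0 * exp(-qT) * N(-d1)
N(-d1) = 0.42011057; N(-d2) = 0.57546600
P = 25.0700 * 0.90982773 * 0.57546600 - 24.0200 * 0.95170516 * 0.42011057 = 3.5223


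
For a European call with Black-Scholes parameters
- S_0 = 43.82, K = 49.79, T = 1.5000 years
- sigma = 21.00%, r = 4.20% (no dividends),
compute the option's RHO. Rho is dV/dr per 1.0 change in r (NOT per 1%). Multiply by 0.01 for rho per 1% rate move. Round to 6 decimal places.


Answer: Rho = 24.675589

Derivation:
d1 = -0.1230531363; d2 = -0.3802495593
phi(d1) = 0.3959332786; exp(-qT) = 1.0000000000; exp(-rT) = 0.9389434737
N(d2) = 0.3518800871
Rho = K*T*exp(-rT)*N(d2) = 49.7900 * 1.5000 * 0.9389434737 * 0.3518800871 = 24.675589


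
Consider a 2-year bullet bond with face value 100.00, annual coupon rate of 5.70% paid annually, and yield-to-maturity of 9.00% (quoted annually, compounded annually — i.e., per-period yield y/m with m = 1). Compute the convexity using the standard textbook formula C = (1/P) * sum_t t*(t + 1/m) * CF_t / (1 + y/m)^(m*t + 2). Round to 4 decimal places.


Coupon per period c = face * coupon_rate / m = 5.700000
Periods per year m = 1; per-period yield y/m = 0.090000
Number of cashflows N = 2
Cashflows (t years, CF_t, discount factor 1/(1+y/m)^(m*t), PV):
  t = 1.0000: CF_t = 5.700000, DF = 0.917431, PV = 5.229358
  t = 2.0000: CF_t = 105.700000, DF = 0.841680, PV = 88.965575
Price P = sum_t PV_t = 94.194933
Convexity numerator sum_t t*(t + 1/m) * CF_t / (1+y/m)^(m*t + 2):
  t = 1.0000: term = 8.802892
  t = 2.0000: term = 449.283269
Convexity = (1/P) * sum = 458.086161 / 94.194933 = 4.863172

Answer: Convexity = 4.8632


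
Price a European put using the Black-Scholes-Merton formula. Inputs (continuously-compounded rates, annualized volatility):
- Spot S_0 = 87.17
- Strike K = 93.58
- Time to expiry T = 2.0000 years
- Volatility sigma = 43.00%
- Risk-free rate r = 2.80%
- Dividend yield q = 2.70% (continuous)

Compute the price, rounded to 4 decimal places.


Answer: Price = 23.5108

Derivation:
d1 = (ln(S/K) + (r - q + 0.5*sigma^2) * T) / (sigma * sqrt(T)) = 0.19066156
d2 = d1 - sigma * sqrt(T) = -0.41745027
exp(-rT) = 0.94553914; exp(-qT) = 0.94743211
P = K * exp(-rT) * N(-d2) - S_0 * exp(-qT) * N(-d1)
N(-d1) = 0.42439538; N(-d2) = 0.66182546
P = 93.5800 * 0.94553914 * 0.66182546 - 87.1700 * 0.94743211 * 0.42439538 = 23.5108


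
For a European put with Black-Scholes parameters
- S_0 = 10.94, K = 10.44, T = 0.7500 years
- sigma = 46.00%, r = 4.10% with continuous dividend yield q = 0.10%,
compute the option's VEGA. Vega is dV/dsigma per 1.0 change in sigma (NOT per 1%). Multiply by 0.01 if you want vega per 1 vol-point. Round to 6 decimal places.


d1 = 0.3919234728; d2 = -0.0064482129
phi(d1) = 0.3694497518; exp(-qT) = 0.9992502812; exp(-rT) = 0.9697179723
Vega = S * exp(-qT) * phi(d1) * sqrt(T) = 10.9400 * 0.9992502812 * 0.3694497518 * 0.8660254038 = 3.497660

Answer: Vega = 3.497660


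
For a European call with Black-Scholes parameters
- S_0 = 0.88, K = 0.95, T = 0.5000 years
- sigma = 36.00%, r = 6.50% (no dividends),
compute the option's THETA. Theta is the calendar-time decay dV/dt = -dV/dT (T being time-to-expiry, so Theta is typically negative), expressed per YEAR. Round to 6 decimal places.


Answer: Theta = -0.112107

Derivation:
d1 = -0.0457265415; d2 = -0.3002849827
phi(d1) = 0.3985254208; exp(-qT) = 1.0000000000; exp(-rT) = 0.9680224498
Theta = -S*exp(-qT)*phi(d1)*sigma/(2*sqrt(T)) - r*K*exp(-rT)*N(d2) + q*S*exp(-qT)*N(d1)
N(d1) = 0.4817641044; N(d2) = 0.3819798935; sqrt(T) = 0.7071067812
Term 1 = -0.8800 * 1.0000000000 * 0.3985254208 * 0.3600 / (2 * 0.7071067812) = -0.0892742487
Term 2 = -0.0650 * 0.9500 * 0.9680224498 * 0.3819798935 = -0.0228329957
Term 3 = 0 (no dividend yield, q = 0)
Theta = -0.0892742487 + (-0.0228329957) + (0.0000000000) = -0.112107


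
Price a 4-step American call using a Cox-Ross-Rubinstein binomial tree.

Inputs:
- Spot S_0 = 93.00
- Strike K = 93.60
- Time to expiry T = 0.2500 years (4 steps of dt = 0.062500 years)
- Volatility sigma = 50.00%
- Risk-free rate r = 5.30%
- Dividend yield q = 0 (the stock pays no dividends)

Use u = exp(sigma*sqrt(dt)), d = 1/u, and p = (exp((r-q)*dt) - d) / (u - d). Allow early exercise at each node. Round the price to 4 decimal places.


dt = T/N = 0.062500
u = exp(sigma*sqrt(dt)) = 1.133148; d = 1/u = 0.882497
p = (exp((r-q)*dt) - d) / (u - d) = 0.482028
Discount per step: exp(-r*dt) = 0.996693
Stock lattice S(k, i) with i counting down-moves:
  k=0: S(0,0) = 93.0000
  k=1: S(1,0) = 105.3828; S(1,1) = 82.0722
  k=2: S(2,0) = 119.4144; S(2,1) = 93.0000; S(2,2) = 72.4285
  k=3: S(3,0) = 135.3142; S(3,1) = 105.3828; S(3,2) = 82.0722; S(3,3) = 63.9179
  k=4: S(4,0) = 153.3311; S(4,1) = 119.4144; S(4,2) = 93.0000; S(4,3) = 72.4285; S(4,4) = 56.4074
Terminal payoffs V(N, i) = max(S_T - K, 0):
  V(4,0) = 59.731078; V(4,1) = 25.814364; V(4,2) = 0.000000; V(4,3) = 0.000000; V(4,4) = 0.000000
Backward induction: V(k, i) = exp(-r*dt) * [p * V(k+1, i) + (1-p) * V(k+1, i+1)]; then take max(V_cont, immediate exercise) for American.
  V(3,0) = exp(-r*dt) * [p*59.731078 + (1-p)*25.814364] = 42.023739; exercise = 41.714202; V(3,0) = max -> 42.023739
  V(3,1) = exp(-r*dt) * [p*25.814364 + (1-p)*0.000000] = 12.402099; exercise = 11.782806; V(3,1) = max -> 12.402099
  V(3,2) = exp(-r*dt) * [p*0.000000 + (1-p)*0.000000] = 0.000000; exercise = 0.000000; V(3,2) = max -> 0.000000
  V(3,3) = exp(-r*dt) * [p*0.000000 + (1-p)*0.000000] = 0.000000; exercise = 0.000000; V(3,3) = max -> 0.000000
  V(2,0) = exp(-r*dt) * [p*42.023739 + (1-p)*12.402099] = 26.592328; exercise = 25.814364; V(2,0) = max -> 26.592328
  V(2,1) = exp(-r*dt) * [p*12.402099 + (1-p)*0.000000] = 5.958390; exercise = 0.000000; V(2,1) = max -> 5.958390
  V(2,2) = exp(-r*dt) * [p*0.000000 + (1-p)*0.000000] = 0.000000; exercise = 0.000000; V(2,2) = max -> 0.000000
  V(1,0) = exp(-r*dt) * [p*26.592328 + (1-p)*5.958390] = 15.851931; exercise = 11.782806; V(1,0) = max -> 15.851931
  V(1,1) = exp(-r*dt) * [p*5.958390 + (1-p)*0.000000] = 2.862613; exercise = 0.000000; V(1,1) = max -> 2.862613
  V(0,0) = exp(-r*dt) * [p*15.851931 + (1-p)*2.862613] = 9.093657; exercise = 0.000000; V(0,0) = max -> 9.093657

Answer: Price = V(0,0) = 9.0937


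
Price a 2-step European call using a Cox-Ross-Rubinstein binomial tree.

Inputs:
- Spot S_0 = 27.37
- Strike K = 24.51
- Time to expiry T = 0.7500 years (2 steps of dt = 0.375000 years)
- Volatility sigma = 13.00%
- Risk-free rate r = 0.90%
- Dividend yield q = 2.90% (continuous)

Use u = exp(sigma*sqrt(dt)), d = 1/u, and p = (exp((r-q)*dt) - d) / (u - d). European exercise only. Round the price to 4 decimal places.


dt = T/N = 0.375000
u = exp(sigma*sqrt(dt)) = 1.082863; d = 1/u = 0.923478
p = (exp((r-q)*dt) - d) / (u - d) = 0.433229
Discount per step: exp(-r*dt) = 0.996631
Stock lattice S(k, i) with i counting down-moves:
  k=0: S(0,0) = 27.3700
  k=1: S(1,0) = 29.6380; S(1,1) = 25.2756
  k=2: S(2,0) = 32.0938; S(2,1) = 27.3700; S(2,2) = 23.3414
Terminal payoffs V(N, i) = max(S_T - K, 0):
  V(2,0) = 7.583848; V(2,1) = 2.860000; V(2,2) = 0.000000
Backward induction: V(k, i) = exp(-r*dt) * [p * V(k+1, i) + (1-p) * V(k+1, i+1)].
  V(1,0) = exp(-r*dt) * [p*7.583848 + (1-p)*2.860000] = 4.889974
  V(1,1) = exp(-r*dt) * [p*2.860000 + (1-p)*0.000000] = 1.234859
  V(0,0) = exp(-r*dt) * [p*4.889974 + (1-p)*1.234859] = 2.808863

Answer: Price = V(0,0) = 2.8089


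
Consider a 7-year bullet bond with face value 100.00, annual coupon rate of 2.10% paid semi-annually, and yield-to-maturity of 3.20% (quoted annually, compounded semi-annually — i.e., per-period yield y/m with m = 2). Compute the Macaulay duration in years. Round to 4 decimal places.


Answer: Macaulay duration = 6.5257 years

Derivation:
Coupon per period c = face * coupon_rate / m = 1.050000
Periods per year m = 2; per-period yield y/m = 0.016000
Number of cashflows N = 14
Cashflows (t years, CF_t, discount factor 1/(1+y/m)^(m*t), PV):
  t = 0.5000: CF_t = 1.050000, DF = 0.984252, PV = 1.033465
  t = 1.0000: CF_t = 1.050000, DF = 0.968752, PV = 1.017190
  t = 1.5000: CF_t = 1.050000, DF = 0.953496, PV = 1.001171
  t = 2.0000: CF_t = 1.050000, DF = 0.938480, PV = 0.985404
  t = 2.5000: CF_t = 1.050000, DF = 0.923701, PV = 0.969886
  t = 3.0000: CF_t = 1.050000, DF = 0.909155, PV = 0.954612
  t = 3.5000: CF_t = 1.050000, DF = 0.894837, PV = 0.939579
  t = 4.0000: CF_t = 1.050000, DF = 0.880745, PV = 0.924783
  t = 4.5000: CF_t = 1.050000, DF = 0.866875, PV = 0.910219
  t = 5.0000: CF_t = 1.050000, DF = 0.853224, PV = 0.895885
  t = 5.5000: CF_t = 1.050000, DF = 0.839787, PV = 0.881776
  t = 6.0000: CF_t = 1.050000, DF = 0.826562, PV = 0.867890
  t = 6.5000: CF_t = 1.050000, DF = 0.813545, PV = 0.854223
  t = 7.0000: CF_t = 101.050000, DF = 0.800734, PV = 80.914137
Price P = sum_t PV_t = 93.150220
Macaulay numerator sum_t t * PV_t:
  t * PV_t at t = 0.5000: 0.516732
  t * PV_t at t = 1.0000: 1.017190
  t * PV_t at t = 1.5000: 1.501756
  t * PV_t at t = 2.0000: 1.970809
  t * PV_t at t = 2.5000: 2.424715
  t * PV_t at t = 3.0000: 2.863837
  t * PV_t at t = 3.5000: 3.288527
  t * PV_t at t = 4.0000: 3.699130
  t * PV_t at t = 4.5000: 4.095986
  t * PV_t at t = 5.0000: 4.479425
  t * PV_t at t = 5.5000: 4.849771
  t * PV_t at t = 6.0000: 5.207341
  t * PV_t at t = 6.5000: 5.552447
  t * PV_t at t = 7.0000: 566.398959
Macaulay duration D = (sum_t t * PV_t) / P = 607.866625 / 93.150220 = 6.525660


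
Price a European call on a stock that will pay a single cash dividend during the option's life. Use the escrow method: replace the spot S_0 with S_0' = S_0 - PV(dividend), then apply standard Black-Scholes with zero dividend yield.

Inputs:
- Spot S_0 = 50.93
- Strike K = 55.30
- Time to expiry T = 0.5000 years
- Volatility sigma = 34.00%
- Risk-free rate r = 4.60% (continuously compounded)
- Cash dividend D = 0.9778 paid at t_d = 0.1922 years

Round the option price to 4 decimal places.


PV(D) = D * exp(-r * t_d) = 0.9778 * 0.99119777 = 0.96919318
S_0' = S_0 - PV(D) = 50.9300 - 0.96919318 = 49.96080682
d1 = (ln(S_0'/K) + (r + sigma^2/2)*T) / (sigma*sqrt(T)) = -0.20645053
d2 = d1 - sigma*sqrt(T) = -0.44686684
exp(-rT) = 0.97726248
N(d1) = 0.41821950; N(d2) = 0.32748560
C = S_0' * N(d1) - K * exp(-rT) * N(d2) = 49.96080682 * 0.41821950 - 55.3000 * 0.97726248 * 0.32748560 = 3.1964

Answer: Price = 3.1964


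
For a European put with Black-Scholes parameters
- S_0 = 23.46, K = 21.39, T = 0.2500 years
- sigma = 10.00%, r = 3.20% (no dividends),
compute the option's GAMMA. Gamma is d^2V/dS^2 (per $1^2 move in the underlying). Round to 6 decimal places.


Answer: Gamma = 0.043112

Derivation:
d1 = 2.0324664026; d2 = 1.9824664026
phi(d1) = 0.0505699187; exp(-qT) = 1.0000000000; exp(-rT) = 0.9920319148
Gamma = exp(-qT) * phi(d1) / (S * sigma * sqrt(T)) = 1.0000000000 * 0.0505699187 / (23.4600 * 0.1000 * 0.5000000000) = 0.043112


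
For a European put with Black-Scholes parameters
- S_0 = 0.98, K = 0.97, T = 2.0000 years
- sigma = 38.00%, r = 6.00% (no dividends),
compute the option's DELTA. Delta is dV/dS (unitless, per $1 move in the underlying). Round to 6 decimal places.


Answer: Delta = -0.304647

Derivation:
d1 = 0.5110828257; d2 = -0.0263183280
phi(d1) = 0.3500982812; exp(-qT) = 1.0000000000; exp(-rT) = 0.8869204367
N(-d1) = 0.3046465306
Delta = -exp(-qT) * N(-d1) = -1.0000000000 * 0.3046465306 = -0.304647


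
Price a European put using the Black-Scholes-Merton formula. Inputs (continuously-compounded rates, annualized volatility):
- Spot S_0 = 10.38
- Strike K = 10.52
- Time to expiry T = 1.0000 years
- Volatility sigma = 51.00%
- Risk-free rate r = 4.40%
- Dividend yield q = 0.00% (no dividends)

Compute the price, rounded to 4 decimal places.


d1 = (ln(S/K) + (r - q + 0.5*sigma^2) * T) / (sigma * sqrt(T)) = 0.31500524
d2 = d1 - sigma * sqrt(T) = -0.19499476
exp(-rT) = 0.95695396; exp(-qT) = 1.00000000
P = K * exp(-rT) * N(-d2) - S_0 * exp(-qT) * N(-d1)
N(-d1) = 0.37637884; N(-d2) = 0.57730148
P = 10.5200 * 0.95695396 * 0.57730148 - 10.3800 * 1.00000000 * 0.37637884 = 1.9050

Answer: Price = 1.9050


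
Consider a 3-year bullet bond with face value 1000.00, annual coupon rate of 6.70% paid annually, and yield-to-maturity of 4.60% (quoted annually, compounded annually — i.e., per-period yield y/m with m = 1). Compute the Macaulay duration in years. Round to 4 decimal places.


Coupon per period c = face * coupon_rate / m = 67.000000
Periods per year m = 1; per-period yield y/m = 0.046000
Number of cashflows N = 3
Cashflows (t years, CF_t, discount factor 1/(1+y/m)^(m*t), PV):
  t = 1.0000: CF_t = 67.000000, DF = 0.956023, PV = 64.053537
  t = 2.0000: CF_t = 67.000000, DF = 0.913980, PV = 61.236651
  t = 3.0000: CF_t = 1067.000000, DF = 0.873786, PV = 932.329371
Price P = sum_t PV_t = 1057.619559
Macaulay numerator sum_t t * PV_t:
  t * PV_t at t = 1.0000: 64.053537
  t * PV_t at t = 2.0000: 122.473303
  t * PV_t at t = 3.0000: 2796.988112
Macaulay duration D = (sum_t t * PV_t) / P = 2983.514952 / 1057.619559 = 2.820972

Answer: Macaulay duration = 2.8210 years


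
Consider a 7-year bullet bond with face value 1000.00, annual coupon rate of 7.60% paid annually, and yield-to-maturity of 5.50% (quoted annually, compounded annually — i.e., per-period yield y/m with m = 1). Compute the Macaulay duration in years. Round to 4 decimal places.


Coupon per period c = face * coupon_rate / m = 76.000000
Periods per year m = 1; per-period yield y/m = 0.055000
Number of cashflows N = 7
Cashflows (t years, CF_t, discount factor 1/(1+y/m)^(m*t), PV):
  t = 1.0000: CF_t = 76.000000, DF = 0.947867, PV = 72.037915
  t = 2.0000: CF_t = 76.000000, DF = 0.898452, PV = 68.282384
  t = 3.0000: CF_t = 76.000000, DF = 0.851614, PV = 64.722638
  t = 4.0000: CF_t = 76.000000, DF = 0.807217, PV = 61.348472
  t = 5.0000: CF_t = 76.000000, DF = 0.765134, PV = 58.150211
  t = 6.0000: CF_t = 76.000000, DF = 0.725246, PV = 55.118683
  t = 7.0000: CF_t = 1076.000000, DF = 0.687437, PV = 739.682006
Price P = sum_t PV_t = 1119.342309
Macaulay numerator sum_t t * PV_t:
  t * PV_t at t = 1.0000: 72.037915
  t * PV_t at t = 2.0000: 136.564767
  t * PV_t at t = 3.0000: 194.167915
  t * PV_t at t = 4.0000: 245.393890
  t * PV_t at t = 5.0000: 290.751054
  t * PV_t at t = 6.0000: 330.712100
  t * PV_t at t = 7.0000: 5177.774042
Macaulay duration D = (sum_t t * PV_t) / P = 6447.401684 / 1119.342309 = 5.759991

Answer: Macaulay duration = 5.7600 years


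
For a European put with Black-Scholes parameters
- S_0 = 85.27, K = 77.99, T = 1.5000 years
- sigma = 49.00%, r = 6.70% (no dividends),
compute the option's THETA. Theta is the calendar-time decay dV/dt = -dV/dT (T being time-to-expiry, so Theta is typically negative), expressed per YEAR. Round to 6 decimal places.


d1 = 0.6162334304; d2 = 0.0161084434
phi(d1) = 0.3299512530; exp(-qT) = 1.0000000000; exp(-rT) = 0.9043851124
Theta = -S*exp(-qT)*phi(d1)*sigma/(2*sqrt(T)) + r*K*exp(-rT)*N(-d2) - q*S*exp(-qT)*N(-d1)
N(-d1) = 0.2688702337; N(-d2) = 0.4935739387; sqrt(T) = 1.2247448714
Term 1 = -85.2700 * 1.0000000000 * 0.3299512530 * 0.4900 / (2 * 1.2247448714) = -5.6281608358
Term 2 = 0.0670 * 77.9900 * 0.9043851124 * 0.4935739387 = 2.3324876233
Term 3 = 0 (no dividend yield, q = 0)
Theta = -5.6281608358 + (2.3324876233) + (0.0000000000) = -3.295673

Answer: Theta = -3.295673


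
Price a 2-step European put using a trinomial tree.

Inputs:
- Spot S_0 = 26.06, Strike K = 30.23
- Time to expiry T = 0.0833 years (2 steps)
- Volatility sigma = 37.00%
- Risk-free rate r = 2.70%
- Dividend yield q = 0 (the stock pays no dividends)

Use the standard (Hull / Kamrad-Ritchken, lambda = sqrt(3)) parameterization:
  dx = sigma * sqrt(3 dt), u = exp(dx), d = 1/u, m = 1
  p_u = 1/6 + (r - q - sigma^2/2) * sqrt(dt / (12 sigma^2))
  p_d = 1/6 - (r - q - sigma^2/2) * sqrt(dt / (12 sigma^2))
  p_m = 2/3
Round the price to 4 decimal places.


dt = T/N = 0.041650; dx = sigma*sqrt(3*dt) = 0.130789
u = exp(dx) = 1.139727; d = 1/u = 0.877403
p_u = 0.160067, p_m = 0.666667, p_d = 0.173267
Discount per step: exp(-r*dt) = 0.998876
Stock lattice S(k, j) with j the centered position index:
  k=0: S(0,+0) = 26.0600
  k=1: S(1,-1) = 22.8651; S(1,+0) = 26.0600; S(1,+1) = 29.7013
  k=2: S(2,-2) = 20.0619; S(2,-1) = 22.8651; S(2,+0) = 26.0600; S(2,+1) = 29.7013; S(2,+2) = 33.8513
Terminal payoffs V(N, j) = max(K - S_T, 0):
  V(2,-2) = 10.168062; V(2,-1) = 7.364871; V(2,+0) = 4.170000; V(2,+1) = 0.528719; V(2,+2) = 0.000000
Backward induction: V(k, j) = exp(-r*dt) * [p_u * V(k+1, j+1) + p_m * V(k+1, j) + p_d * V(k+1, j-1)]
  V(1,-1) = exp(-r*dt) * [p_u*4.170000 + p_m*7.364871 + p_d*10.168062] = 7.330929
  V(1,+0) = exp(-r*dt) * [p_u*0.528719 + p_m*4.170000 + p_d*7.364871] = 4.136063
  V(1,+1) = exp(-r*dt) * [p_u*0.000000 + p_m*0.528719 + p_d*4.170000] = 1.073793
  V(0,+0) = exp(-r*dt) * [p_u*1.073793 + p_m*4.136063 + p_d*7.330929] = 4.194739

Answer: Price = V(0,0) = 4.1947


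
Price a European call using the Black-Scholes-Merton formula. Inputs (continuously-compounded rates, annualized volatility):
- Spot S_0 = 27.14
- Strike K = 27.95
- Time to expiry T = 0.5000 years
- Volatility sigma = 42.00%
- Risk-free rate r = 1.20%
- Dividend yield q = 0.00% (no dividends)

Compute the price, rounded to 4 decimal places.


d1 = (ln(S/K) + (r - q + 0.5*sigma^2) * T) / (sigma * sqrt(T)) = 0.06967175
d2 = d1 - sigma * sqrt(T) = -0.22731310
exp(-rT) = 0.99401796; exp(-qT) = 1.00000000
C = S_0 * exp(-qT) * N(d1) - K * exp(-rT) * N(d2)
N(d1) = 0.52777254; N(d2) = 0.41009015
C = 27.1400 * 1.00000000 * 0.52777254 - 27.9500 * 0.99401796 * 0.41009015 = 2.9303

Answer: Price = 2.9303


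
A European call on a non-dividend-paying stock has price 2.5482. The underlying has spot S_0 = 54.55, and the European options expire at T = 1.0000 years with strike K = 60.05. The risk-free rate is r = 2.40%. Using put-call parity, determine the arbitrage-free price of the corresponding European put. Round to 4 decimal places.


Answer: Put price = 6.6242

Derivation:
Put-call parity: C - P = S_0 * exp(-qT) - K * exp(-rT).
S_0 * exp(-qT) = 54.5500 * 1.00000000 = 54.55000000
K * exp(-rT) = 60.0500 * 0.97628571 = 58.62595687
P = C - S*exp(-qT) + K*exp(-rT)
P = 2.5482 - 54.55000000 + 58.62595687 = 6.6242


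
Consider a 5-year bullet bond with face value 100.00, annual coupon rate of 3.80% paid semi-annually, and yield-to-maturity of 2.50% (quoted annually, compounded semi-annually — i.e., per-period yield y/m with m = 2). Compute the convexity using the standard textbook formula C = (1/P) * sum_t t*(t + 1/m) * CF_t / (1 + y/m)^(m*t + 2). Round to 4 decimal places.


Coupon per period c = face * coupon_rate / m = 1.900000
Periods per year m = 2; per-period yield y/m = 0.012500
Number of cashflows N = 10
Cashflows (t years, CF_t, discount factor 1/(1+y/m)^(m*t), PV):
  t = 0.5000: CF_t = 1.900000, DF = 0.987654, PV = 1.876543
  t = 1.0000: CF_t = 1.900000, DF = 0.975461, PV = 1.853376
  t = 1.5000: CF_t = 1.900000, DF = 0.963418, PV = 1.830495
  t = 2.0000: CF_t = 1.900000, DF = 0.951524, PV = 1.807896
  t = 2.5000: CF_t = 1.900000, DF = 0.939777, PV = 1.785576
  t = 3.0000: CF_t = 1.900000, DF = 0.928175, PV = 1.763532
  t = 3.5000: CF_t = 1.900000, DF = 0.916716, PV = 1.741760
  t = 4.0000: CF_t = 1.900000, DF = 0.905398, PV = 1.720257
  t = 4.5000: CF_t = 1.900000, DF = 0.894221, PV = 1.699019
  t = 5.0000: CF_t = 101.900000, DF = 0.883181, PV = 89.996136
Price P = sum_t PV_t = 106.074592
Convexity numerator sum_t t*(t + 1/m) * CF_t / (1+y/m)^(m*t + 2):
  t = 0.5000: term = 0.915247
  t = 1.0000: term = 2.711844
  t = 1.5000: term = 5.356729
  t = 2.0000: term = 8.817661
  t = 2.5000: term = 13.063202
  t = 3.0000: term = 18.062699
  t = 3.5000: term = 23.786270
  t = 4.0000: term = 30.204788
  t = 4.5000: term = 37.289861
  t = 5.0000: term = 2414.162476
Convexity = (1/P) * sum = 2554.370778 / 106.074592 = 24.080892

Answer: Convexity = 24.0809
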